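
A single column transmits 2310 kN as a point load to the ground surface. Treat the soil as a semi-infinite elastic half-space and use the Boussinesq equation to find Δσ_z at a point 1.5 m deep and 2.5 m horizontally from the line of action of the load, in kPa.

Δσ_z ≈ 17.7 kPa

Boussinesq vertical stress below a point load on an elastic half-space:
Δσ_z = 3P/(2πz²) · [1 + (r/z)²]^(−5/2)
r/z = 2.5/1.5 = 1.6667; [1+(r/z)²]^(−5/2) = 0.03605.
Δσ_z = 3×2310/(2π×1.5²) × 0.03605 = 490.2 × 0.03605 = 17.67 kPa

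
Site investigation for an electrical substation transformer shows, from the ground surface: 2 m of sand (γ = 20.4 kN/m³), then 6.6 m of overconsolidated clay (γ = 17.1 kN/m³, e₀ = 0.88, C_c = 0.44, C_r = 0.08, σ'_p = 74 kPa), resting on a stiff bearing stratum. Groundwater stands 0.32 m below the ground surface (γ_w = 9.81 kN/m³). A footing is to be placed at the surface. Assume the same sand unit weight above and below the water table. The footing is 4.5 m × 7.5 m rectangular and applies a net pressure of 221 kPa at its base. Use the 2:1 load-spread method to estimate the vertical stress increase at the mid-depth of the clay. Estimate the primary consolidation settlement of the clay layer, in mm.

Mid-depth of clay below the ground surface: z = 2 + 6.6/2 = 5.3 m.
Total vertical stress at mid-clay: σ_v = 20.4×2 + 17.1×3.3 = 97.23 kPa.
Pore pressure: u = 9.81×(5.3 − 0.32) = 48.854 kPa.
Initial effective stress: σ'_0 = σ_v − u = 97.23 − 48.854 = 48.376 kPa.
Stress increase at mid-clay by the 2:1 spreading method:
Δσ = qBL/((B+z)(L+z)) = 221×4.5×7.5/((4.5+5.3)(7.5+5.3)) = 59.461 kPa
Final effective stress: σ'_f = 48.376 + 59.461 = 107.84 kPa.
σ'_f = 107.84 > σ'_p = 74 kPa, so the stress path crosses the preconsolidation pressure — recompression up to σ'_p, then virgin compression beyond:
S_c = H/(1+e₀)·[C_r·log₁₀(σ'_p/σ'_0) + C_c·log₁₀(σ'_f/σ'_p)]
    = 6.6/1.88 × [0.08×log₁₀(74/48.376) + 0.44×log₁₀(107.84/74)]
    = 3.5106 × [0.014768 + 0.071961] = 0.3045 m

S_c ≈ 304 mm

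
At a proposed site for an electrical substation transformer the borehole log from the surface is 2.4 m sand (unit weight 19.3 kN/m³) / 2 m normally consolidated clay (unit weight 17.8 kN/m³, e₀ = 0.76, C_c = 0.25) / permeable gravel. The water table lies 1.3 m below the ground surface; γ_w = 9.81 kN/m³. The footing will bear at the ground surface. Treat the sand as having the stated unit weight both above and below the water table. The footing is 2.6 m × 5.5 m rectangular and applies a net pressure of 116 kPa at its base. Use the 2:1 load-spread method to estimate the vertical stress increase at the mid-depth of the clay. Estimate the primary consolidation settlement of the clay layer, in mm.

S_c ≈ 66.5 mm

Mid-depth of clay below the ground surface: z = 2.4 + 2/2 = 3.4 m.
Total vertical stress at mid-clay: σ_v = 19.3×2.4 + 17.8×1 = 64.12 kPa.
Pore pressure: u = 9.81×(3.4 − 1.3) = 20.601 kPa.
Initial effective stress: σ'_0 = σ_v − u = 64.12 − 20.601 = 43.519 kPa.
Stress increase at mid-clay by the 2:1 spreading method:
Δσ = qBL/((B+z)(L+z)) = 116×2.6×5.5/((2.6+3.4)(5.5+3.4)) = 31.064 kPa
Final effective stress: σ'_f = σ'_0 + Δσ = 43.519 + 31.064 = 74.583 kPa.
Normally consolidated clay, so the full stress increment lies on the virgin compression line:
S_c = C_c·H/(1+e₀)·log₁₀(σ'_f/σ'_0) = 0.25×2/(1+0.76)×log₁₀(74.583/43.519)
    = 0.28409 × 0.23396 = 0.06647 m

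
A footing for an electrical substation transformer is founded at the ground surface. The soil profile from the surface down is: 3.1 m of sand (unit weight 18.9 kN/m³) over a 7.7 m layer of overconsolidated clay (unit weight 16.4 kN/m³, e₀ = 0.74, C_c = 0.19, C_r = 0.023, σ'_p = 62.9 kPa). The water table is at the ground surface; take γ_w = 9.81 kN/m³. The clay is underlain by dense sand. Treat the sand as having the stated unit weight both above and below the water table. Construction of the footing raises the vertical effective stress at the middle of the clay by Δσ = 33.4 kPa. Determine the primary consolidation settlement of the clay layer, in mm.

S_c ≈ 125 mm

Mid-depth of clay below the ground surface: z = 3.1 + 7.7/2 = 6.95 m.
Total vertical stress at mid-clay: σ_v = 18.9×3.1 + 16.4×3.85 = 121.73 kPa.
Pore pressure: u = 9.81×(6.95 − 0) = 68.18 kPa.
Initial effective stress: σ'_0 = σ_v − u = 121.73 − 68.18 = 53.55 kPa.
Final effective stress: σ'_f = 53.55 + 33.4 = 86.95 kPa.
σ'_f = 86.95 > σ'_p = 62.9 kPa, so the stress path crosses the preconsolidation pressure — recompression up to σ'_p, then virgin compression beyond:
S_c = H/(1+e₀)·[C_r·log₁₀(σ'_p/σ'_0) + C_c·log₁₀(σ'_f/σ'_p)]
    = 7.7/1.74 × [0.023×log₁₀(62.9/53.55) + 0.19×log₁₀(86.95/62.9)]
    = 4.4253 × [0.0016075 + 0.026718] = 0.1253 m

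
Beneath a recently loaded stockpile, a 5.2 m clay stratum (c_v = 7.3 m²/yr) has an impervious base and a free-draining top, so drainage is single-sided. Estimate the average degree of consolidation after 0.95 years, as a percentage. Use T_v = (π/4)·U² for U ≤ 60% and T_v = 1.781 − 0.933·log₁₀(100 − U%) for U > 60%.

Drainage path length: H_d = H = 5.2 m (single drainage).
T_v = c_v·t/H_d² = 7.3×0.95/5.2² = 0.25647.
T_v = 0.25647 corresponds to the U ≤ 60% branch:
U = √(4T_v/π) = 0.5714

U ≈ 57.1 %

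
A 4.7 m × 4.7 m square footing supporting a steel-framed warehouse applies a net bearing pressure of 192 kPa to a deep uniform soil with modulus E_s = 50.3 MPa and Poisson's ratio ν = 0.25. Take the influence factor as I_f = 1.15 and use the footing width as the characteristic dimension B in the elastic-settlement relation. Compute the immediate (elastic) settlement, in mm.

Immediate (elastic) settlement: S_e = q·B·(1−ν²)/E_s · I_f.
E_s = 50.3 MPa = 50300 kPa.
S_e = 192 × 4.7 × (1 − 0.25²) / 50300 × 1.15
    = 192 × 4.7 × 0.9375 / 50300 × 1.15
    = 0.01934 m = 19.34 mm

S_e ≈ 19.3 mm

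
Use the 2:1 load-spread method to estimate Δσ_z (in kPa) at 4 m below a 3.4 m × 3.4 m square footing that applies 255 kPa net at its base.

Δσ_z ≈ 53.8 kPa

By the 2:1 method the load spreads at 1 horizontal : 2 vertical, so at depth z the loaded area has grown by z in each plan dimension:
Δσ = qBL/((B+z)(L+z)) = 255×3.4×3.4/((3.4+4)(3.4+4)) = 53.831 kPa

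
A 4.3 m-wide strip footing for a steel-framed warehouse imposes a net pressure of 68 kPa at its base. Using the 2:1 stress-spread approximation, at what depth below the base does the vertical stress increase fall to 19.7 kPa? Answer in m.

2:1 spreading — at depth z the loaded area has grown by z in each plan dimension:
qB/(B+z) = Δσ_z ⇒ z = qB/Δσ_z − B = 68×4.3/19.7 − 4.3 = 10.54 m

z ≈ 10.5 m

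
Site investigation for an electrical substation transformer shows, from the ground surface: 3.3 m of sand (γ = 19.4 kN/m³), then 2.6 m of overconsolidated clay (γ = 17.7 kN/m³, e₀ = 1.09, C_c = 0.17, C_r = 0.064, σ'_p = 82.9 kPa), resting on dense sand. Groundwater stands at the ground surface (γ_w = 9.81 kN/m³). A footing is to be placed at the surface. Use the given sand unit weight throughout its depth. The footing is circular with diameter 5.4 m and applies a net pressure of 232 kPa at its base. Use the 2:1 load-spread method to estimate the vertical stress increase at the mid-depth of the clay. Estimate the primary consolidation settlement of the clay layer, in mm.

Mid-depth of clay below the ground surface: z = 3.3 + 2.6/2 = 4.6 m.
Total vertical stress at mid-clay: σ_v = 19.4×3.3 + 17.7×1.3 = 87.03 kPa.
Pore pressure: u = 9.81×(4.6 − 0) = 45.126 kPa.
Initial effective stress: σ'_0 = σ_v − u = 87.03 − 45.126 = 41.904 kPa.
Stress increase at mid-clay by the 2:1 spreading method:
Δσ ≈ qD²/(D+z)² = 232×5.4²/(5.4+4.6)² = 67.651 kPa
Final effective stress: σ'_f = 41.904 + 67.651 = 109.56 kPa.
σ'_f = 109.56 > σ'_p = 82.9 kPa, so the stress path crosses the preconsolidation pressure — recompression up to σ'_p, then virgin compression beyond:
S_c = H/(1+e₀)·[C_r·log₁₀(σ'_p/σ'_0) + C_c·log₁₀(σ'_f/σ'_p)]
    = 2.6/2.09 × [0.064×log₁₀(82.9/41.904) + 0.17×log₁₀(109.56/82.9)]
    = 1.244 × [0.018963 + 0.020587] = 0.0492 m

S_c ≈ 49.2 mm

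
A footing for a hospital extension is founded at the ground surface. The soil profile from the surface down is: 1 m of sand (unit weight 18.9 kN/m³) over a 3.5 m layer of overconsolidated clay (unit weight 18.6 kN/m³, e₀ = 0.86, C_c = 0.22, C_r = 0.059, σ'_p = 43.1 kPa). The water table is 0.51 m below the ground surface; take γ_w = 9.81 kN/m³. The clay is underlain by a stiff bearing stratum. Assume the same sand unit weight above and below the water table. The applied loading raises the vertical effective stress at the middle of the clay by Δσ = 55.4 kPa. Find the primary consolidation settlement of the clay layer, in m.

S_c ≈ 0.14 m

Mid-depth of clay below the ground surface: z = 1 + 3.5/2 = 2.75 m.
Total vertical stress at mid-clay: σ_v = 18.9×1 + 18.6×1.75 = 51.45 kPa.
Pore pressure: u = 9.81×(2.75 − 0.51) = 21.974 kPa.
Initial effective stress: σ'_0 = σ_v − u = 51.45 − 21.974 = 29.476 kPa.
Final effective stress: σ'_f = 29.476 + 55.4 = 84.876 kPa.
σ'_f = 84.876 > σ'_p = 43.1 kPa, so the stress path crosses the preconsolidation pressure — recompression up to σ'_p, then virgin compression beyond:
S_c = H/(1+e₀)·[C_r·log₁₀(σ'_p/σ'_0) + C_c·log₁₀(σ'_f/σ'_p)]
    = 3.5/1.86 × [0.059×log₁₀(43.1/29.476) + 0.22×log₁₀(84.876/43.1)]
    = 1.8817 × [0.0097355 + 0.064748] = 0.1402 m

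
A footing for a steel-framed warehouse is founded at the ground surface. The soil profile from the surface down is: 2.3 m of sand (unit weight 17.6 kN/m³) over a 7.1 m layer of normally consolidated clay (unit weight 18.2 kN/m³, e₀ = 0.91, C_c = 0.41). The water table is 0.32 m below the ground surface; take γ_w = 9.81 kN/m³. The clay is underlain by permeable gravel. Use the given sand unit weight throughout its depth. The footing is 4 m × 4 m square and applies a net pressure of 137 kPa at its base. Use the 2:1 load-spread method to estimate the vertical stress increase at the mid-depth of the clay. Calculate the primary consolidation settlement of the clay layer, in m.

Mid-depth of clay below the ground surface: z = 2.3 + 7.1/2 = 5.85 m.
Total vertical stress at mid-clay: σ_v = 17.6×2.3 + 18.2×3.55 = 105.09 kPa.
Pore pressure: u = 9.81×(5.85 − 0.32) = 54.249 kPa.
Initial effective stress: σ'_0 = σ_v − u = 105.09 − 54.249 = 50.841 kPa.
Stress increase at mid-clay by the 2:1 spreading method:
Δσ = qBL/((B+z)(L+z)) = 137×4×4/((4+5.85)(4+5.85)) = 22.593 kPa
Final effective stress: σ'_f = σ'_0 + Δσ = 50.841 + 22.593 = 73.434 kPa.
Normally consolidated clay, so the full stress increment lies on the virgin compression line:
S_c = C_c·H/(1+e₀)·log₁₀(σ'_f/σ'_0) = 0.41×7.1/(1+0.91)×log₁₀(73.434/50.841)
    = 1.5241 × 0.15968 = 0.2434 m

S_c ≈ 0.243 m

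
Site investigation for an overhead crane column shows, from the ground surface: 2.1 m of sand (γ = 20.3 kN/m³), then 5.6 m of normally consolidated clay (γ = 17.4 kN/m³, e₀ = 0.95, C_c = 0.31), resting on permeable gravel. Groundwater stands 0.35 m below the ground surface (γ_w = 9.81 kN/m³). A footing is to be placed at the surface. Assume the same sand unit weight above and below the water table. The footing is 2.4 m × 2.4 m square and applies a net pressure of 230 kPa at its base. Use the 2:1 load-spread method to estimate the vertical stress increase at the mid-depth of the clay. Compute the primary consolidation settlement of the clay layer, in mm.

Mid-depth of clay below the ground surface: z = 2.1 + 5.6/2 = 4.9 m.
Total vertical stress at mid-clay: σ_v = 20.3×2.1 + 17.4×2.8 = 91.35 kPa.
Pore pressure: u = 9.81×(4.9 − 0.35) = 44.636 kPa.
Initial effective stress: σ'_0 = σ_v − u = 91.35 − 44.636 = 46.714 kPa.
Stress increase at mid-clay by the 2:1 spreading method:
Δσ = qBL/((B+z)(L+z)) = 230×2.4×2.4/((2.4+4.9)(2.4+4.9)) = 24.86 kPa
Final effective stress: σ'_f = σ'_0 + Δσ = 46.714 + 24.86 = 71.574 kPa.
Normally consolidated clay, so the full stress increment lies on the virgin compression line:
S_c = C_c·H/(1+e₀)·log₁₀(σ'_f/σ'_0) = 0.31×5.6/(1+0.95)×log₁₀(71.574/46.714)
    = 0.89026 × 0.18531 = 0.165 m

S_c ≈ 165 mm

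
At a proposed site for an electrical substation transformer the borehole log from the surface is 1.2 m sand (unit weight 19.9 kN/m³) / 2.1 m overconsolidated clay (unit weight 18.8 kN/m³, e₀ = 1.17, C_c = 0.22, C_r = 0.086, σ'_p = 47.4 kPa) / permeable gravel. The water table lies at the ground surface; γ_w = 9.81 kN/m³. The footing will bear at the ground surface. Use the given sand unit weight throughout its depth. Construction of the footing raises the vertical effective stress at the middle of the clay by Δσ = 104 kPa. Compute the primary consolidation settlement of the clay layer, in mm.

Mid-depth of clay below the ground surface: z = 1.2 + 2.1/2 = 2.25 m.
Total vertical stress at mid-clay: σ_v = 19.9×1.2 + 18.8×1.05 = 43.62 kPa.
Pore pressure: u = 9.81×(2.25 − 0) = 22.073 kPa.
Initial effective stress: σ'_0 = σ_v − u = 43.62 − 22.073 = 21.547 kPa.
Final effective stress: σ'_f = 21.547 + 104 = 125.55 kPa.
σ'_f = 125.55 > σ'_p = 47.4 kPa, so the stress path crosses the preconsolidation pressure — recompression up to σ'_p, then virgin compression beyond:
S_c = H/(1+e₀)·[C_r·log₁₀(σ'_p/σ'_0) + C_c·log₁₀(σ'_f/σ'_p)]
    = 2.1/2.17 × [0.086×log₁₀(47.4/21.547) + 0.22×log₁₀(125.55/47.4)]
    = 0.96774 × [0.029446 + 0.093068] = 0.1186 m

S_c ≈ 119 mm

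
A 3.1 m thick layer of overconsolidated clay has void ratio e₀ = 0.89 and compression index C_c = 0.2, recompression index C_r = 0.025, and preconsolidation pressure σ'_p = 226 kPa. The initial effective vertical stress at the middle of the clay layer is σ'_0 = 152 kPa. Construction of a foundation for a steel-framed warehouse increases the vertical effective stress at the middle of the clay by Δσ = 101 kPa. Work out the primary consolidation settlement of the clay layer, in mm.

Final effective stress: σ'_f = 152 + 101 = 253 kPa.
σ'_f = 253 > σ'_p = 226 kPa, so the stress path crosses the preconsolidation pressure — recompression up to σ'_p, then virgin compression beyond:
S_c = H/(1+e₀)·[C_r·log₁₀(σ'_p/σ'_0) + C_c·log₁₀(σ'_f/σ'_p)]
    = 3.1/1.89 × [0.025×log₁₀(226/152) + 0.2×log₁₀(253/226)]
    = 1.6402 × [0.0043066 + 0.0098024] = 0.02314 m

S_c ≈ 23.1 mm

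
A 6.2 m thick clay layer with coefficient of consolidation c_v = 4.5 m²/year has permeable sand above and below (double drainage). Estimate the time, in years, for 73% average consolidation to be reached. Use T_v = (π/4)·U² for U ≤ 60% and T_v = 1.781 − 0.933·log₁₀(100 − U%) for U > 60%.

Drainage path length: H_d = H/2 = 3.1 m (double drainage).
U > 60%: T_v = 1.781 − 0.933·log₁₀(100 − 73) = 0.44554.
t = T_v·H_d²/c_v = 0.44554×3.1²/4.5 = 0.9515 years.

t ≈ 0.951 years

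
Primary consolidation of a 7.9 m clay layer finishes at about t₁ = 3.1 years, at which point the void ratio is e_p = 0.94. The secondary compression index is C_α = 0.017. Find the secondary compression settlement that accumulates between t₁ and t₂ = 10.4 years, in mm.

S_s ≈ 36.4 mm

Secondary compression: S_s = C_α·H/(1+e_p)·log₁₀(t₂/t₁)
S_s = 0.017×7.9/(1+0.94)×log₁₀(10.4/3.1)
    = 0.06923 × 0.5257 = 0.03639 m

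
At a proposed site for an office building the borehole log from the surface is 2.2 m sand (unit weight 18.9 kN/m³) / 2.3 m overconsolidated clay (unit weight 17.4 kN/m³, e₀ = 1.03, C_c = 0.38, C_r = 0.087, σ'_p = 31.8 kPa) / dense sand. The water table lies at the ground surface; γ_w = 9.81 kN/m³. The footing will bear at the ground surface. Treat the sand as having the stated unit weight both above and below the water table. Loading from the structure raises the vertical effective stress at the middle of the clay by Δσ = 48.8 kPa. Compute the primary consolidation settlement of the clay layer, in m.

Mid-depth of clay below the ground surface: z = 2.2 + 2.3/2 = 3.35 m.
Total vertical stress at mid-clay: σ_v = 18.9×2.2 + 17.4×1.15 = 61.59 kPa.
Pore pressure: u = 9.81×(3.35 − 0) = 32.864 kPa.
Initial effective stress: σ'_0 = σ_v − u = 61.59 − 32.864 = 28.726 kPa.
Final effective stress: σ'_f = 28.726 + 48.8 = 77.526 kPa.
σ'_f = 77.526 > σ'_p = 31.8 kPa, so the stress path crosses the preconsolidation pressure — recompression up to σ'_p, then virgin compression beyond:
S_c = H/(1+e₀)·[C_r·log₁₀(σ'_p/σ'_0) + C_c·log₁₀(σ'_f/σ'_p)]
    = 2.3/2.03 × [0.087×log₁₀(31.8/28.726) + 0.38×log₁₀(77.526/31.8)]
    = 1.133 × [0.0038412 + 0.14707] = 0.171 m

S_c ≈ 0.171 m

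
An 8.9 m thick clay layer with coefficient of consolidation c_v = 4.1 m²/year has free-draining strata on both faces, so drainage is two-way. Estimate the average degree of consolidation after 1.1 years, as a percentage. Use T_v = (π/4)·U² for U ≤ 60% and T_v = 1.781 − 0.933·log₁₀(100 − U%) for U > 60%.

U ≈ 53.8 %

Drainage path length: H_d = H/2 = 4.45 m (double drainage).
T_v = c_v·t/H_d² = 4.1×1.1/4.45² = 0.22775.
T_v = 0.22775 corresponds to the U ≤ 60% branch:
U = √(4T_v/π) = 0.5385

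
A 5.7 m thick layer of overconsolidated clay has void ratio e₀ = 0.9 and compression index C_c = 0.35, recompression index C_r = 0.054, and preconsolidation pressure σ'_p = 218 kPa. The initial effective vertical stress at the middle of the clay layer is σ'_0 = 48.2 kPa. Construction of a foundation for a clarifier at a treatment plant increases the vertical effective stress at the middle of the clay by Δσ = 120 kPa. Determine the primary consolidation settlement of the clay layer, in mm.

Final effective stress: σ'_f = 48.2 + 120 = 168.2 kPa.
σ'_f = 168.2 ≤ σ'_p = 218 kPa, so the clay remains overconsolidated and only the recompression index applies:
S_c = C_r·H/(1+e₀)·log₁₀(σ'_f/σ'_0) = 0.054×5.7/1.9×log₁₀(168.2/48.2)
    = 0.162 × 0.54278 = 0.08793 m

S_c ≈ 87.9 mm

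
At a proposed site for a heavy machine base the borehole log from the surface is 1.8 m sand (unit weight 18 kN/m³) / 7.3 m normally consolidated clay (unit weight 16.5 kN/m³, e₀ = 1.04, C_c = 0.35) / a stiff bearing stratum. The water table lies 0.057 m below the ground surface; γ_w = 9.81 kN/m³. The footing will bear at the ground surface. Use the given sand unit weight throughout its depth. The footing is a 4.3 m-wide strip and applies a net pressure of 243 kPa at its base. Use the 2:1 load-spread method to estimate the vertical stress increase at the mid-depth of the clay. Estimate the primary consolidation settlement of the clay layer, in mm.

S_c ≈ 711 mm

Mid-depth of clay below the ground surface: z = 1.8 + 7.3/2 = 5.45 m.
Total vertical stress at mid-clay: σ_v = 18×1.8 + 16.5×3.65 = 92.625 kPa.
Pore pressure: u = 9.81×(5.45 − 0.057) = 52.905 kPa.
Initial effective stress: σ'_0 = σ_v − u = 92.625 − 52.905 = 39.72 kPa.
Stress increase at mid-clay by the 2:1 spreading method:
Δσ = qB/(B+z) = 243×4.3/(4.3+5.45) = 107.17 kPa
Final effective stress: σ'_f = σ'_0 + Δσ = 39.72 + 107.17 = 146.89 kPa.
Normally consolidated clay, so the full stress increment lies on the virgin compression line:
S_c = C_c·H/(1+e₀)·log₁₀(σ'_f/σ'_0) = 0.35×7.3/(1+1.04)×log₁₀(146.89/39.72)
    = 1.2525 × 0.56798 = 0.7114 m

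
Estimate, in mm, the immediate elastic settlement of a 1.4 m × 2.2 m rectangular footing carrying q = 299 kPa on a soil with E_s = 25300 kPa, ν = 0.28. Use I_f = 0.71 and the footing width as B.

S_e ≈ 10.8 mm

Immediate (elastic) settlement: S_e = q·B·(1−ν²)/E_s · I_f.
S_e = 299 × 1.4 × (1 − 0.28²) / 25300 × 0.71
    = 299 × 1.4 × 0.9216 / 25300 × 0.71
    = 0.01083 m = 10.83 mm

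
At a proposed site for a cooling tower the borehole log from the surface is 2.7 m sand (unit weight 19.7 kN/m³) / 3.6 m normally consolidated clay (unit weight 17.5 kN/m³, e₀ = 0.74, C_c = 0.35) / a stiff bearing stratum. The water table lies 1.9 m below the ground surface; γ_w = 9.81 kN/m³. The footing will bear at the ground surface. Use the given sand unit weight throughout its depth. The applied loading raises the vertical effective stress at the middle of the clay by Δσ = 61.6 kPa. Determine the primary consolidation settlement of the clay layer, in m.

S_c ≈ 0.224 m

Mid-depth of clay below the ground surface: z = 2.7 + 3.6/2 = 4.5 m.
Total vertical stress at mid-clay: σ_v = 19.7×2.7 + 17.5×1.8 = 84.69 kPa.
Pore pressure: u = 9.81×(4.5 − 1.9) = 25.506 kPa.
Initial effective stress: σ'_0 = σ_v − u = 84.69 − 25.506 = 59.184 kPa.
Final effective stress: σ'_f = σ'_0 + Δσ = 59.184 + 61.6 = 120.78 kPa.
Normally consolidated clay, so the full stress increment lies on the virgin compression line:
S_c = C_c·H/(1+e₀)·log₁₀(σ'_f/σ'_0) = 0.35×3.6/(1+0.74)×log₁₀(120.78/59.184)
    = 0.72414 × 0.30979 = 0.2243 m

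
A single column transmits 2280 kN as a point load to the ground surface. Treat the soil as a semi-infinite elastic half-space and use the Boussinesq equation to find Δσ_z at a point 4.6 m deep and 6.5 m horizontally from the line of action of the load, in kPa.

Boussinesq vertical stress below a point load on an elastic half-space:
Δσ_z = 3P/(2πz²) · [1 + (r/z)²]^(−5/2)
r/z = 6.5/4.6 = 1.413; [1+(r/z)²]^(−5/2) = 0.064327.
Δσ_z = 3×2280/(2π×4.6²) × 0.064327 = 51.447 × 0.064327 = 3.309 kPa

Δσ_z ≈ 3.31 kPa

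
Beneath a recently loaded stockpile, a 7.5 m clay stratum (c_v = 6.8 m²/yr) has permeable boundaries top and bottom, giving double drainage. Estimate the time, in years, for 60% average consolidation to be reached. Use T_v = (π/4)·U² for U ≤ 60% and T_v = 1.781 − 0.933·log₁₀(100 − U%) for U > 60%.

Drainage path length: H_d = H/2 = 3.75 m (double drainage).
U ≤ 60%: T_v = (π/4)·U² = (π/4)×0.6² = 0.28274.
t = T_v·H_d²/c_v = 0.28274×3.75²/6.8 = 0.5847 years.

t ≈ 0.585 years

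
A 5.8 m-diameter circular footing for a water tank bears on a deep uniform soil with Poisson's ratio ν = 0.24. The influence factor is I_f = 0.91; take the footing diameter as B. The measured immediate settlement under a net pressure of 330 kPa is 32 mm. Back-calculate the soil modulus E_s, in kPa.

E_s ≈ 51300 kPa

S_e = q·B·(1−ν²)/E_s · I_f  ⇒  E_s = q·B·(1−ν²)·I_f / S_e.
E_s = 330 × 5.8 × 0.9424 × 0.91 / 0.032 = 51290 kPa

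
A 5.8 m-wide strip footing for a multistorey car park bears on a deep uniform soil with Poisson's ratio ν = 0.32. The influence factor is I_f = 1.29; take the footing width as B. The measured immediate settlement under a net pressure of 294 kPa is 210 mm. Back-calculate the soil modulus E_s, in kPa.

E_s ≈ 9400 kPa

S_e = q·B·(1−ν²)/E_s · I_f  ⇒  E_s = q·B·(1−ν²)·I_f / S_e.
E_s = 294 × 5.8 × 0.8976 × 1.29 / 0.21 = 9402 kPa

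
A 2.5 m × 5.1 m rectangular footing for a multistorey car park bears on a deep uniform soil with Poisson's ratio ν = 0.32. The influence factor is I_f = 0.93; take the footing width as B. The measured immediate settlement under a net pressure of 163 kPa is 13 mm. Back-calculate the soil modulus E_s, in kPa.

E_s ≈ 26200 kPa

S_e = q·B·(1−ν²)/E_s · I_f  ⇒  E_s = q·B·(1−ν²)·I_f / S_e.
E_s = 163 × 2.5 × 0.8976 × 0.93 / 0.013 = 26170 kPa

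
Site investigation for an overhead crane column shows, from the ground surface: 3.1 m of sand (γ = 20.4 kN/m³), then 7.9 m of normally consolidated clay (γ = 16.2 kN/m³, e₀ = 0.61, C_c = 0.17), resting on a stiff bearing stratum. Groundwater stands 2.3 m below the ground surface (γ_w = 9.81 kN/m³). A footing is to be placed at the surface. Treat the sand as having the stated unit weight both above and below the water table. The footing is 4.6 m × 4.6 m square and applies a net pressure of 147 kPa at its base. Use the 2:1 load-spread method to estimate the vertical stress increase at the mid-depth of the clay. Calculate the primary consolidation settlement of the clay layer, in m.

S_c ≈ 0.0906 m

Mid-depth of clay below the ground surface: z = 3.1 + 7.9/2 = 7.05 m.
Total vertical stress at mid-clay: σ_v = 20.4×3.1 + 16.2×3.95 = 127.23 kPa.
Pore pressure: u = 9.81×(7.05 − 2.3) = 46.598 kPa.
Initial effective stress: σ'_0 = σ_v − u = 127.23 − 46.598 = 80.632 kPa.
Stress increase at mid-clay by the 2:1 spreading method:
Δσ = qBL/((B+z)(L+z)) = 147×4.6×4.6/((4.6+7.05)(4.6+7.05)) = 22.918 kPa
Final effective stress: σ'_f = σ'_0 + Δσ = 80.632 + 22.918 = 103.55 kPa.
Normally consolidated clay, so the full stress increment lies on the virgin compression line:
S_c = C_c·H/(1+e₀)·log₁₀(σ'_f/σ'_0) = 0.17×7.9/(1+0.61)×log₁₀(103.55/80.632)
    = 0.83416 × 0.10864 = 0.09062 m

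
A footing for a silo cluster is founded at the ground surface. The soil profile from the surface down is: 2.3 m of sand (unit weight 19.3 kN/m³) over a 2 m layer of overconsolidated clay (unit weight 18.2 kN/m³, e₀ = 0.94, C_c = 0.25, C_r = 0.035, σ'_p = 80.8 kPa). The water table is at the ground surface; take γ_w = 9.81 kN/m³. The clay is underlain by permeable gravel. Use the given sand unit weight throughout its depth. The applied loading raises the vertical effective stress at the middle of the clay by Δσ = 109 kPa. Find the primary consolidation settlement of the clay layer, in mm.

S_c ≈ 76.3 mm

Mid-depth of clay below the ground surface: z = 2.3 + 2/2 = 3.3 m.
Total vertical stress at mid-clay: σ_v = 19.3×2.3 + 18.2×1 = 62.59 kPa.
Pore pressure: u = 9.81×(3.3 − 0) = 32.373 kPa.
Initial effective stress: σ'_0 = σ_v − u = 62.59 − 32.373 = 30.217 kPa.
Final effective stress: σ'_f = 30.217 + 109 = 139.22 kPa.
σ'_f = 139.22 > σ'_p = 80.8 kPa, so the stress path crosses the preconsolidation pressure — recompression up to σ'_p, then virgin compression beyond:
S_c = H/(1+e₀)·[C_r·log₁₀(σ'_p/σ'_0) + C_c·log₁₀(σ'_f/σ'_p)]
    = 2/1.94 × [0.035×log₁₀(80.8/30.217) + 0.25×log₁₀(139.22/80.8)]
    = 1.0309 × [0.014951 + 0.059073] = 0.07631 m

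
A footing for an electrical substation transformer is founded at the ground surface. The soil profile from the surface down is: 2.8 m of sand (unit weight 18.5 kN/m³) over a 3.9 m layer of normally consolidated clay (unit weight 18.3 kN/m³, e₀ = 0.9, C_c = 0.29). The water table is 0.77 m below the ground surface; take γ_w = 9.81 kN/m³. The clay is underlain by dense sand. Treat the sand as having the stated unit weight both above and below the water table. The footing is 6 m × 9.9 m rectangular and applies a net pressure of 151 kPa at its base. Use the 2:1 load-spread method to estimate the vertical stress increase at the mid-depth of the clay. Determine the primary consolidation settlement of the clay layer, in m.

S_c ≈ 0.201 m

Mid-depth of clay below the ground surface: z = 2.8 + 3.9/2 = 4.75 m.
Total vertical stress at mid-clay: σ_v = 18.5×2.8 + 18.3×1.95 = 87.485 kPa.
Pore pressure: u = 9.81×(4.75 − 0.77) = 39.044 kPa.
Initial effective stress: σ'_0 = σ_v − u = 87.485 − 39.044 = 48.441 kPa.
Stress increase at mid-clay by the 2:1 spreading method:
Δσ = qBL/((B+z)(L+z)) = 151×6×9.9/((6+4.75)(9.9+4.75)) = 56.953 kPa
Final effective stress: σ'_f = σ'_0 + Δσ = 48.441 + 56.953 = 105.39 kPa.
Normally consolidated clay, so the full stress increment lies on the virgin compression line:
S_c = C_c·H/(1+e₀)·log₁₀(σ'_f/σ'_0) = 0.29×3.9/(1+0.9)×log₁₀(105.39/48.441)
    = 0.59526 × 0.33759 = 0.201 m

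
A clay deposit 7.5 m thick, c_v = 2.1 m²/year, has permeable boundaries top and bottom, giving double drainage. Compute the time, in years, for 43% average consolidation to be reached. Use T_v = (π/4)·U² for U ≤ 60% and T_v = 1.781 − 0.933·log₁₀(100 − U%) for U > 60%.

t ≈ 0.972 years

Drainage path length: H_d = H/2 = 3.75 m (double drainage).
U ≤ 60%: T_v = (π/4)·U² = (π/4)×0.43² = 0.14522.
t = T_v·H_d²/c_v = 0.14522×3.75²/2.1 = 0.9725 years.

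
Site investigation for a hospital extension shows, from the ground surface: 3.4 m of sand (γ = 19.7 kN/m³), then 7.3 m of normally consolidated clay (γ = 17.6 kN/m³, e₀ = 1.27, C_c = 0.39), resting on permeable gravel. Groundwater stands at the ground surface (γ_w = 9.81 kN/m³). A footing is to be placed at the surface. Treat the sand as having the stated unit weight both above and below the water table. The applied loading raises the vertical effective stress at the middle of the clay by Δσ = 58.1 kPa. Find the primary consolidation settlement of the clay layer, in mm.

S_c ≈ 360 mm

Mid-depth of clay below the ground surface: z = 3.4 + 7.3/2 = 7.05 m.
Total vertical stress at mid-clay: σ_v = 19.7×3.4 + 17.6×3.65 = 131.22 kPa.
Pore pressure: u = 9.81×(7.05 − 0) = 69.16 kPa.
Initial effective stress: σ'_0 = σ_v − u = 131.22 − 69.16 = 62.06 kPa.
Final effective stress: σ'_f = σ'_0 + Δσ = 62.06 + 58.1 = 120.16 kPa.
Normally consolidated clay, so the full stress increment lies on the virgin compression line:
S_c = C_c·H/(1+e₀)·log₁₀(σ'_f/σ'_0) = 0.39×7.3/(1+1.27)×log₁₀(120.16/62.06)
    = 1.2542 × 0.28695 = 0.3599 m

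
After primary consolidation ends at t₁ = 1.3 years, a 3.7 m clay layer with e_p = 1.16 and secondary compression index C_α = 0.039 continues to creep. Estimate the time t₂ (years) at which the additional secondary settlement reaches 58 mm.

S_s = C_α·H/(1+e_p)·log₁₀(t₂/t₁) ⇒ log₁₀(t₂/t₁) = S_s·(1+e_p)/(C_α·H).
log₁₀(t₂/t₁) = 0.058 × (1+1.16) / (0.039×3.7) = 0.8682
t₂ = t₁ × 10^0.8682 = 1.3 × 7.382 = 9.597 years

t₂ ≈ 9.6 years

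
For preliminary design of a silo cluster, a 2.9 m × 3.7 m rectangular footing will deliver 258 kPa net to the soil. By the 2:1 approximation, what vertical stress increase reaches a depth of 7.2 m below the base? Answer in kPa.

Δσ_z ≈ 25.1 kPa

By the 2:1 method the load spreads at 1 horizontal : 2 vertical, so at depth z the loaded area has grown by z in each plan dimension:
Δσ = qBL/((B+z)(L+z)) = 258×2.9×3.7/((2.9+7.2)(3.7+7.2)) = 25.146 kPa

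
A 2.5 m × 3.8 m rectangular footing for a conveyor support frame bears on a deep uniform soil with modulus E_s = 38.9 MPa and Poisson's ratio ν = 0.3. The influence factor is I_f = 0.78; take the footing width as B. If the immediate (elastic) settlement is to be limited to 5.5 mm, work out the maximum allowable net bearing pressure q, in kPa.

q ≈ 121 kPa

E_s = 38.9 MPa = 38900 kPa.
S_e = q·B·(1−ν²)/E_s · I_f  ⇒  q = S_e·E_s / (B·(1−ν²)·I_f).
q = 0.0055 × 38900 / (2.5 × 0.91 × 0.78) = 120.6 kPa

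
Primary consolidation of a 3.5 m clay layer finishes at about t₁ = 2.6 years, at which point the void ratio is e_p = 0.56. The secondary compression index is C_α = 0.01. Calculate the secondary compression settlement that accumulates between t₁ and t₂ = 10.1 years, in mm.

Secondary compression: S_s = C_α·H/(1+e_p)·log₁₀(t₂/t₁)
S_s = 0.01×3.5/(1+0.56)×log₁₀(10.1/2.6)
    = 0.02244 × 0.5893 = 0.01322 m

S_s ≈ 13.2 mm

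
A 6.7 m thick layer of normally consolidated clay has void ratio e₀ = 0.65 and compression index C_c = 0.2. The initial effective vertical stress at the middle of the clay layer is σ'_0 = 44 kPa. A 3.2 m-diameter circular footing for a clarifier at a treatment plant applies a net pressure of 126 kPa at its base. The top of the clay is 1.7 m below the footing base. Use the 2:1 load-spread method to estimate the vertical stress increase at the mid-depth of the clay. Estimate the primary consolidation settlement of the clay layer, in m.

S_c ≈ 0.126 m

Mid-depth of clay below the footing base: z = 1.7 + 6.7/2 = 5.05 m.
Stress increase at mid-clay by the 2:1 spreading method:
Δσ ≈ qD²/(D+z)² = 126×3.2²/(3.2+5.05)² = 18.957 kPa
Final effective stress: σ'_f = σ'_0 + Δσ = 44 + 18.957 = 62.957 kPa.
Normally consolidated clay, so the full stress increment lies on the virgin compression line:
S_c = C_c·H/(1+e₀)·log₁₀(σ'_f/σ'_0) = 0.2×6.7/(1+0.65)×log₁₀(62.957/44)
    = 0.81212 × 0.15559 = 0.1264 m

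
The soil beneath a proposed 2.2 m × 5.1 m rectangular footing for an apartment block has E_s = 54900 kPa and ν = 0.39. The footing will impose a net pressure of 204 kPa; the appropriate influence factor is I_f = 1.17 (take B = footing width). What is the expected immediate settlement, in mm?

S_e ≈ 8.11 mm

Immediate (elastic) settlement: S_e = q·B·(1−ν²)/E_s · I_f.
S_e = 204 × 2.2 × (1 − 0.39²) / 54900 × 1.17
    = 204 × 2.2 × 0.8479 / 54900 × 1.17
    = 0.00811 m = 8.11 mm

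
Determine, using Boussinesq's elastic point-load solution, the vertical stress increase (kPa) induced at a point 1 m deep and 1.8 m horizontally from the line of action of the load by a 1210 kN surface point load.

Boussinesq vertical stress below a point load on an elastic half-space:
Δσ_z = 3P/(2πz²) · [1 + (r/z)²]^(−5/2)
r/z = 1.8/1 = 1.8; [1+(r/z)²]^(−5/2) = 0.027014.
Δσ_z = 3×1210/(2π×1²) × 0.027014 = 577.73 × 0.027014 = 15.61 kPa

Δσ_z ≈ 15.6 kPa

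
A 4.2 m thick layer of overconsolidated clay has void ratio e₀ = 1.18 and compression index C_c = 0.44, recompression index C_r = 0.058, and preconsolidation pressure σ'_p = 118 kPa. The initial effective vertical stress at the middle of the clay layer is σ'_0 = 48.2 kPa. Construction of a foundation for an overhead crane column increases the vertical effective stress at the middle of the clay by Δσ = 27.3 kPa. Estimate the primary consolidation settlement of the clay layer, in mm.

S_c ≈ 21.8 mm

Final effective stress: σ'_f = 48.2 + 27.3 = 75.5 kPa.
σ'_f = 75.5 ≤ σ'_p = 118 kPa, so the clay remains overconsolidated and only the recompression index applies:
S_c = C_r·H/(1+e₀)·log₁₀(σ'_f/σ'_0) = 0.058×4.2/2.18×log₁₀(75.5/48.2)
    = 0.11174 × 0.1949 = 0.02178 m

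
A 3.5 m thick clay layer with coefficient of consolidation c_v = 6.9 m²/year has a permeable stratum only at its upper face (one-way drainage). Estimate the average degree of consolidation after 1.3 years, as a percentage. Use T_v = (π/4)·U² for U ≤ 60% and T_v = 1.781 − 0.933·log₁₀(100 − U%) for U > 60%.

U ≈ 86.7 %

Drainage path length: H_d = H = 3.5 m (single drainage).
T_v = c_v·t/H_d² = 6.9×1.3/3.5² = 0.73224.
T_v = 0.73224 corresponds to the U > 60% branch:
U = 1 − 10^((1.781 − T_v)/0.933)/100 = 0.8669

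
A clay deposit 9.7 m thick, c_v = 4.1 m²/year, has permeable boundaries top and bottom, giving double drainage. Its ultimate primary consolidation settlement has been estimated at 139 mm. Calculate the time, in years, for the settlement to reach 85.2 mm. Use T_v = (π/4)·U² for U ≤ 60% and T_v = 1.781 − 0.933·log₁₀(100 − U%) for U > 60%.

Drainage path length: H_d = H/2 = 4.85 m (double drainage).
U = S(t)/S_ult = 85.2/139 = 0.6129.
U > 60%: T_v = 1.781 − 0.933·log₁₀(100 − 61.295) = 0.29961.
t = T_v·H_d²/c_v = 0.29961×4.85²/4.1 = 1.719 years.

t ≈ 1.72 years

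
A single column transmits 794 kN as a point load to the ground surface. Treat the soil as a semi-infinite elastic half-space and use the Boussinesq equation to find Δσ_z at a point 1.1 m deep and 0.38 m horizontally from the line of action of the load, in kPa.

Boussinesq vertical stress below a point load on an elastic half-space:
Δσ_z = 3P/(2πz²) · [1 + (r/z)²]^(−5/2)
r/z = 0.38/1.1 = 0.34545; [1+(r/z)²]^(−5/2) = 0.75439.
Δσ_z = 3×794/(2π×1.1²) × 0.75439 = 313.31 × 0.75439 = 236.4 kPa

Δσ_z ≈ 236 kPa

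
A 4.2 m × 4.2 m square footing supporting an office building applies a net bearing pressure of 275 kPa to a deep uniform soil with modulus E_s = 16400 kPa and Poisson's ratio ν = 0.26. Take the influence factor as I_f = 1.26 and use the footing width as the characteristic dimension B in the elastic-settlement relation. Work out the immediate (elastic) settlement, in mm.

S_e ≈ 82.7 mm

Immediate (elastic) settlement: S_e = q·B·(1−ν²)/E_s · I_f.
S_e = 275 × 4.2 × (1 − 0.26²) / 16400 × 1.26
    = 275 × 4.2 × 0.9324 / 16400 × 1.26
    = 0.08274 m = 82.74 mm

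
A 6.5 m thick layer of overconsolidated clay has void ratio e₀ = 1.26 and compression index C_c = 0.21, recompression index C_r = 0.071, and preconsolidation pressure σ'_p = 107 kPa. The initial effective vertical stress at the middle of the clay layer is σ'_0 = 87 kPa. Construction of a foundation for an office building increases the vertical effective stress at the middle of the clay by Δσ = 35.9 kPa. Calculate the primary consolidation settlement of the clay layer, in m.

S_c ≈ 0.0547 m

Final effective stress: σ'_f = 87 + 35.9 = 122.9 kPa.
σ'_f = 122.9 > σ'_p = 107 kPa, so the stress path crosses the preconsolidation pressure — recompression up to σ'_p, then virgin compression beyond:
S_c = H/(1+e₀)·[C_r·log₁₀(σ'_p/σ'_0) + C_c·log₁₀(σ'_f/σ'_p)]
    = 6.5/2.26 × [0.071×log₁₀(107/87) + 0.21×log₁₀(122.9/107)]
    = 2.8761 × [0.0063804 + 0.012635] = 0.05469 m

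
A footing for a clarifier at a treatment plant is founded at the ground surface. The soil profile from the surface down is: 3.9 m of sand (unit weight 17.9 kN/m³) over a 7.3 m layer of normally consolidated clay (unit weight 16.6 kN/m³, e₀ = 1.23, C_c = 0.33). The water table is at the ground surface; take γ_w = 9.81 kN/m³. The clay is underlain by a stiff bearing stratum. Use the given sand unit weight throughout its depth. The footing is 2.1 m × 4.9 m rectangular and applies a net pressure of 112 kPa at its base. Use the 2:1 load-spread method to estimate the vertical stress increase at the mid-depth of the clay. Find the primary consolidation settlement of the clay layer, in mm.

Mid-depth of clay below the ground surface: z = 3.9 + 7.3/2 = 7.55 m.
Total vertical stress at mid-clay: σ_v = 17.9×3.9 + 16.6×3.65 = 130.4 kPa.
Pore pressure: u = 9.81×(7.55 − 0) = 74.066 kPa.
Initial effective stress: σ'_0 = σ_v − u = 130.4 − 74.066 = 56.334 kPa.
Stress increase at mid-clay by the 2:1 spreading method:
Δσ = qBL/((B+z)(L+z)) = 112×2.1×4.9/((2.1+7.55)(4.9+7.55)) = 9.5926 kPa
Final effective stress: σ'_f = σ'_0 + Δσ = 56.334 + 9.5926 = 65.927 kPa.
Normally consolidated clay, so the full stress increment lies on the virgin compression line:
S_c = C_c·H/(1+e₀)·log₁₀(σ'_f/σ'_0) = 0.33×7.3/(1+1.23)×log₁₀(65.927/56.334)
    = 1.0803 × 0.068293 = 0.07378 m

S_c ≈ 73.8 mm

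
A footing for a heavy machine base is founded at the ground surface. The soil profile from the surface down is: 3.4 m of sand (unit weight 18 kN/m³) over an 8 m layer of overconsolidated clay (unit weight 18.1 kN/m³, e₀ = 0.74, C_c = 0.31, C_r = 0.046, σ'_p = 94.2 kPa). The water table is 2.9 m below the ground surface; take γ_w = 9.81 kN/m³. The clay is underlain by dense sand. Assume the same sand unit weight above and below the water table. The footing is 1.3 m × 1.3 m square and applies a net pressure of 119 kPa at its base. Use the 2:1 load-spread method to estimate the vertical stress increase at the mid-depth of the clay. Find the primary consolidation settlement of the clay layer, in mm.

S_c ≈ 2.69 mm

Mid-depth of clay below the ground surface: z = 3.4 + 8/2 = 7.4 m.
Total vertical stress at mid-clay: σ_v = 18×3.4 + 18.1×4 = 133.6 kPa.
Pore pressure: u = 9.81×(7.4 − 2.9) = 44.145 kPa.
Initial effective stress: σ'_0 = σ_v − u = 133.6 − 44.145 = 89.455 kPa.
Stress increase at mid-clay by the 2:1 spreading method:
Δσ = qBL/((B+z)(L+z)) = 119×1.3×1.3/((1.3+7.4)(1.3+7.4)) = 2.657 kPa
Final effective stress: σ'_f = 89.455 + 2.657 = 92.112 kPa.
σ'_f = 92.112 ≤ σ'_p = 94.2 kPa, so the clay remains overconsolidated and only the recompression index applies:
S_c = C_r·H/(1+e₀)·log₁₀(σ'_f/σ'_0) = 0.046×8/1.74×log₁₀(92.112/89.455)
    = 0.21149 × 0.012712 = 0.002689 m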